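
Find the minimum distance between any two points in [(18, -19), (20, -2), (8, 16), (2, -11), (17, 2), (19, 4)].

Computing all pairwise distances among 6 points:

d((18, -19), (20, -2)) = 17.1172
d((18, -19), (8, 16)) = 36.4005
d((18, -19), (2, -11)) = 17.8885
d((18, -19), (17, 2)) = 21.0238
d((18, -19), (19, 4)) = 23.0217
d((20, -2), (8, 16)) = 21.6333
d((20, -2), (2, -11)) = 20.1246
d((20, -2), (17, 2)) = 5.0
d((20, -2), (19, 4)) = 6.0828
d((8, 16), (2, -11)) = 27.6586
d((8, 16), (17, 2)) = 16.6433
d((8, 16), (19, 4)) = 16.2788
d((2, -11), (17, 2)) = 19.8494
d((2, -11), (19, 4)) = 22.6716
d((17, 2), (19, 4)) = 2.8284 <-- minimum

Closest pair: (17, 2) and (19, 4) with distance 2.8284

The closest pair is (17, 2) and (19, 4) with Euclidean distance 2.8284. For 6 points, brute-force pairwise comparison is shown above. For large n, the divide-and-conquer algorithm (sort by x, recurse on halves, check the dividing strip) achieves O(n log n).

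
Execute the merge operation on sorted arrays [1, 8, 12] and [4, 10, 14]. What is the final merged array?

Merging process:

Compare 1 vs 4: take 1 from left. Merged: [1]
Compare 8 vs 4: take 4 from right. Merged: [1, 4]
Compare 8 vs 10: take 8 from left. Merged: [1, 4, 8]
Compare 12 vs 10: take 10 from right. Merged: [1, 4, 8, 10]
Compare 12 vs 14: take 12 from left. Merged: [1, 4, 8, 10, 12]
Append remaining from right: [14]. Merged: [1, 4, 8, 10, 12, 14]

Final merged array: [1, 4, 8, 10, 12, 14]
Total comparisons: 5

The merged array is [1, 4, 8, 10, 12, 14], requiring 5 comparisons. The merge step runs in O(n) time where n is the total number of elements.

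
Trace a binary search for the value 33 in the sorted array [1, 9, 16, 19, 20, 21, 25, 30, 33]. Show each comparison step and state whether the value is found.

Binary search for 33 in [1, 9, 16, 19, 20, 21, 25, 30, 33]:

lo=0, hi=8, mid=4, arr[mid]=20 -> 20 < 33, search right half
lo=5, hi=8, mid=6, arr[mid]=25 -> 25 < 33, search right half
lo=7, hi=8, mid=7, arr[mid]=30 -> 30 < 33, search right half
lo=8, hi=8, mid=8, arr[mid]=33 -> Found target at index 8!

Binary search finds 33 at index 8 after 4 comparisons. The search repeatedly halves the search space by comparing with the middle element.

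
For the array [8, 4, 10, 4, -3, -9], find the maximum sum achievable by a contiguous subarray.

Using Kadane's algorithm on [8, 4, 10, 4, -3, -9]:

Scanning through the array:
Position 1 (value 4): max_ending_here = 12, max_so_far = 12
Position 2 (value 10): max_ending_here = 22, max_so_far = 22
Position 3 (value 4): max_ending_here = 26, max_so_far = 26
Position 4 (value -3): max_ending_here = 23, max_so_far = 26
Position 5 (value -9): max_ending_here = 14, max_so_far = 26

Maximum subarray: [8, 4, 10, 4]
Maximum sum: 26

The maximum subarray is [8, 4, 10, 4] with sum 26. This subarray runs from index 0 to index 3.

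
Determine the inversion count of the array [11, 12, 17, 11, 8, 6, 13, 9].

Finding inversions in [11, 12, 17, 11, 8, 6, 13, 9]:

(0, 4): arr[0]=11 > arr[4]=8
(0, 5): arr[0]=11 > arr[5]=6
(0, 7): arr[0]=11 > arr[7]=9
(1, 3): arr[1]=12 > arr[3]=11
(1, 4): arr[1]=12 > arr[4]=8
(1, 5): arr[1]=12 > arr[5]=6
(1, 7): arr[1]=12 > arr[7]=9
(2, 3): arr[2]=17 > arr[3]=11
(2, 4): arr[2]=17 > arr[4]=8
(2, 5): arr[2]=17 > arr[5]=6
(2, 6): arr[2]=17 > arr[6]=13
(2, 7): arr[2]=17 > arr[7]=9
(3, 4): arr[3]=11 > arr[4]=8
(3, 5): arr[3]=11 > arr[5]=6
(3, 7): arr[3]=11 > arr[7]=9
(4, 5): arr[4]=8 > arr[5]=6
(6, 7): arr[6]=13 > arr[7]=9

Total inversions: 17

The array has 17 inversion(s): (0,4), (0,5), (0,7), (1,3), (1,4), (1,5), (1,7), (2,3), (2,4), (2,5), (2,6), (2,7), (3,4), (3,5), (3,7), (4,5), (6,7). Each pair (i,j) satisfies i < j and arr[i] > arr[j].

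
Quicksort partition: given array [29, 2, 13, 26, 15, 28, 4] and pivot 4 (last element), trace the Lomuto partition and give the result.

Lomuto partition with pivot = 4:

Initial array: [29, 2, 13, 26, 15, 28, 4]

arr[0]=29 > 4: no swap
arr[1]=2 <= 4: swap with position 0, array becomes [2, 29, 13, 26, 15, 28, 4]
arr[2]=13 > 4: no swap
arr[3]=26 > 4: no swap
arr[4]=15 > 4: no swap
arr[5]=28 > 4: no swap

Place pivot at position 1: [2, 4, 13, 26, 15, 28, 29]
Pivot position: 1

After partitioning with pivot 4, the array becomes [2, 4, 13, 26, 15, 28, 29]. The pivot is placed at index 1. All elements to the left of the pivot are <= 4, and all elements to the right are > 4.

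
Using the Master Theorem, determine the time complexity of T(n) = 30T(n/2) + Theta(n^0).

Master Theorem for T(n) = 30T(n/2) + O(n^0):

a = 30, b = 2, c = 0
log_b(a) = log_2(30) = 4.9069

Case 1: c = 0 < log_2(30) = 4.9069
T(n) = O(n^(log_2 30))

For T(n) = 30T(n/2) + O(n^0): log_2(30) = 4.9069. This is Case 1 of the Master Theorem (c < log_b(a), work dominated by leaves), giving O(n^(log_2 30)).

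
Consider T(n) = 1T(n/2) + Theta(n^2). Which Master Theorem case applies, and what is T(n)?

Master Theorem for T(n) = 1T(n/2) + O(n^2):

a = 1, b = 2, c = 2
log_b(a) = log_2(1) = 0.0000

Case 3: c = 2 > log_2(1) = 0.0000
T(n) = O(n^2) = O(n^2)

For T(n) = 1T(n/2) + O(n^2): log_2(1) = 0.0000. This is Case 3 of the Master Theorem (c > log_b(a), work dominated by root), giving O(n^2).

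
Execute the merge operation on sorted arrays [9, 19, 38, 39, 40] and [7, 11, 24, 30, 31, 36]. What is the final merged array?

Merging process:

Compare 9 vs 7: take 7 from right. Merged: [7]
Compare 9 vs 11: take 9 from left. Merged: [7, 9]
Compare 19 vs 11: take 11 from right. Merged: [7, 9, 11]
Compare 19 vs 24: take 19 from left. Merged: [7, 9, 11, 19]
Compare 38 vs 24: take 24 from right. Merged: [7, 9, 11, 19, 24]
Compare 38 vs 30: take 30 from right. Merged: [7, 9, 11, 19, 24, 30]
Compare 38 vs 31: take 31 from right. Merged: [7, 9, 11, 19, 24, 30, 31]
Compare 38 vs 36: take 36 from right. Merged: [7, 9, 11, 19, 24, 30, 31, 36]
Append remaining from left: [38, 39, 40]. Merged: [7, 9, 11, 19, 24, 30, 31, 36, 38, 39, 40]

Final merged array: [7, 9, 11, 19, 24, 30, 31, 36, 38, 39, 40]
Total comparisons: 8

The merged array is [7, 9, 11, 19, 24, 30, 31, 36, 38, 39, 40], requiring 8 comparisons. The merge step runs in O(n) time where n is the total number of elements.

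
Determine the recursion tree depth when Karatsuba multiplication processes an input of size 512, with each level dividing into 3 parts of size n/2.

For divide and conquer with division factor 2:

Problem sizes at each level:
Level 0: 512
Level 1: 256
Level 2: 128
Level 3: 64
Level 4: 32
Level 5: 16
Level 6: 8
Level 7: 4
Level 8: 2
Level 9: 1

The root is level 0 and the size-1 base case is level 9 (the tree spans levels 0 through 9, i.e. 10 levels counting the root), so the depth is the number of divisions: log_2(512) = 9

The recursion tree depth is log_2(512) = 9. At each level, the problem size is divided by 2, so it takes 9 divisions to reduce to a base case of size 1. The algorithm makes 3 recursive calls at each level.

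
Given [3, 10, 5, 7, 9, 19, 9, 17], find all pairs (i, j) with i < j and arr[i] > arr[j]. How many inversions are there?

Finding inversions in [3, 10, 5, 7, 9, 19, 9, 17]:

(1, 2): arr[1]=10 > arr[2]=5
(1, 3): arr[1]=10 > arr[3]=7
(1, 4): arr[1]=10 > arr[4]=9
(1, 6): arr[1]=10 > arr[6]=9
(5, 6): arr[5]=19 > arr[6]=9
(5, 7): arr[5]=19 > arr[7]=17

Total inversions: 6

The array has 6 inversion(s): (1,2), (1,3), (1,4), (1,6), (5,6), (5,7). Each pair (i,j) satisfies i < j and arr[i] > arr[j].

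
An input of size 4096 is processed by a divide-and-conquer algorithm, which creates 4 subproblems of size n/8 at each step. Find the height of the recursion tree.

For divide and conquer with division factor 8:

Problem sizes at each level:
Level 0: 4096
Level 1: 512
Level 2: 64
Level 3: 8
Level 4: 1

The root is level 0 and the size-1 base case is level 4 (the tree spans levels 0 through 4, i.e. 5 levels counting the root), so the depth is the number of divisions: log_8(4096) = 4

The recursion tree depth is log_8(4096) = 4. At each level, the problem size is divided by 8, so it takes 4 divisions to reduce to a base case of size 1. The algorithm makes 4 recursive calls at each level.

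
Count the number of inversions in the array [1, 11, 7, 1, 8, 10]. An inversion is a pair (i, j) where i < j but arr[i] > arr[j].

Finding inversions in [1, 11, 7, 1, 8, 10]:

(1, 2): arr[1]=11 > arr[2]=7
(1, 3): arr[1]=11 > arr[3]=1
(1, 4): arr[1]=11 > arr[4]=8
(1, 5): arr[1]=11 > arr[5]=10
(2, 3): arr[2]=7 > arr[3]=1

Total inversions: 5

The array has 5 inversion(s): (1,2), (1,3), (1,4), (1,5), (2,3). Each pair (i,j) satisfies i < j and arr[i] > arr[j].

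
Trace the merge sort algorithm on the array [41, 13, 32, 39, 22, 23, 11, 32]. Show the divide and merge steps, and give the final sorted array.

Merge sort trace:

Split: [41, 13, 32, 39, 22, 23, 11, 32] -> [41, 13, 32, 39] and [22, 23, 11, 32]
  Split: [41, 13, 32, 39] -> [41, 13] and [32, 39]
    Split: [41, 13] -> [41] and [13]
    Merge: [41] + [13] -> [13, 41]
    Split: [32, 39] -> [32] and [39]
    Merge: [32] + [39] -> [32, 39]
  Merge: [13, 41] + [32, 39] -> [13, 32, 39, 41]
  Split: [22, 23, 11, 32] -> [22, 23] and [11, 32]
    Split: [22, 23] -> [22] and [23]
    Merge: [22] + [23] -> [22, 23]
    Split: [11, 32] -> [11] and [32]
    Merge: [11] + [32] -> [11, 32]
  Merge: [22, 23] + [11, 32] -> [11, 22, 23, 32]
Merge: [13, 32, 39, 41] + [11, 22, 23, 32] -> [11, 13, 22, 23, 32, 32, 39, 41]

Final sorted array: [11, 13, 22, 23, 32, 32, 39, 41]

The merge sort proceeds by recursively splitting the array and merging sorted halves.
After all merges, the sorted array is [11, 13, 22, 23, 32, 32, 39, 41].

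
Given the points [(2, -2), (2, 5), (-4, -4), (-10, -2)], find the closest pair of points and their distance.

Computing all pairwise distances among 4 points:

d((2, -2), (2, 5)) = 7.0
d((2, -2), (-4, -4)) = 6.3246 <-- minimum
d((2, -2), (-10, -2)) = 12.0
d((2, 5), (-4, -4)) = 10.8167
d((2, 5), (-10, -2)) = 13.8924
d((-4, -4), (-10, -2)) = 6.3246 <-- minimum

Minimum distance: 6.3246 (tie among 2 pairs: (2, -2) and (-4, -4); (-4, -4) and (-10, -2))

The minimum Euclidean distance is 6.3246. There is a tie: 2 pairs achieve this minimum — (2, -2) and (-4, -4); (-4, -4) and (-10, -2). Any of these is a valid closest pair. For 4 points, brute-force pairwise comparison is shown above. For large n, the divide-and-conquer algorithm (sort by x, recurse on halves, check the dividing strip) achieves O(n log n).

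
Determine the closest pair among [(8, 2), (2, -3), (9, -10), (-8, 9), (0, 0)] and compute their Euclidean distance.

Computing all pairwise distances among 5 points:

d((8, 2), (2, -3)) = 7.8102
d((8, 2), (9, -10)) = 12.0416
d((8, 2), (-8, 9)) = 17.4642
d((8, 2), (0, 0)) = 8.2462
d((2, -3), (9, -10)) = 9.8995
d((2, -3), (-8, 9)) = 15.6205
d((2, -3), (0, 0)) = 3.6056 <-- minimum
d((9, -10), (-8, 9)) = 25.4951
d((9, -10), (0, 0)) = 13.4536
d((-8, 9), (0, 0)) = 12.0416

Closest pair: (2, -3) and (0, 0) with distance 3.6056

The closest pair is (2, -3) and (0, 0) with Euclidean distance 3.6056. For 5 points, brute-force pairwise comparison is shown above. For large n, the divide-and-conquer algorithm (sort by x, recurse on halves, check the dividing strip) achieves O(n log n).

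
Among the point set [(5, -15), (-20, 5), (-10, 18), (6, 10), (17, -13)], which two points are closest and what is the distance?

Computing all pairwise distances among 5 points:

d((5, -15), (-20, 5)) = 32.0156
d((5, -15), (-10, 18)) = 36.2491
d((5, -15), (6, 10)) = 25.02
d((5, -15), (17, -13)) = 12.1655 <-- minimum
d((-20, 5), (-10, 18)) = 16.4012
d((-20, 5), (6, 10)) = 26.4764
d((-20, 5), (17, -13)) = 41.1461
d((-10, 18), (6, 10)) = 17.8885
d((-10, 18), (17, -13)) = 41.1096
d((6, 10), (17, -13)) = 25.4951

Closest pair: (5, -15) and (17, -13) with distance 12.1655

The closest pair is (5, -15) and (17, -13) with Euclidean distance 12.1655. For 5 points, brute-force pairwise comparison is shown above. For large n, the divide-and-conquer algorithm (sort by x, recurse on halves, check the dividing strip) achieves O(n log n).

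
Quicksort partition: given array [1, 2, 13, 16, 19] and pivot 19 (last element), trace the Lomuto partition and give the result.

Lomuto partition with pivot = 19:

Initial array: [1, 2, 13, 16, 19]

arr[0]=1 <= 19: swap with position 0, array becomes [1, 2, 13, 16, 19]
arr[1]=2 <= 19: swap with position 1, array becomes [1, 2, 13, 16, 19]
arr[2]=13 <= 19: swap with position 2, array becomes [1, 2, 13, 16, 19]
arr[3]=16 <= 19: swap with position 3, array becomes [1, 2, 13, 16, 19]

Place pivot at position 4: [1, 2, 13, 16, 19]
Pivot position: 4

After partitioning with pivot 19, the array becomes [1, 2, 13, 16, 19]. The pivot is placed at index 4. All elements to the left of the pivot are <= 19, and all elements to the right are > 19.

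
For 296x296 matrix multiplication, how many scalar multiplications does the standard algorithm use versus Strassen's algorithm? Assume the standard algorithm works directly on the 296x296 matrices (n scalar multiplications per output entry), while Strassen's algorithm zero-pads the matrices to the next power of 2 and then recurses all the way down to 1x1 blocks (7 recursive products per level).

Matrix multiplication for 296x296 matrices:

Strassen's algorithm requires power-of-2 dimensions. Pad 296x296 to 512x512 (next power of 2).

Standard algorithm: 296^3 = 25934336 multiplications
Strassen's algorithm: 7^(log2(512)) = 7^9 = 40353607 multiplications
Difference: 25934336 - 40353607 = -14419271 (Strassen uses MORE here due to padding overhead — for small or just-over-power-of-2 n, padding can outweigh the per-level savings)

Standard: 25934336 multiplications (296^3). Strassen: 40353607 multiplications (7^9, after padding to 512x512). Strassen reduces 8 recursive multiplications to 7 at each level.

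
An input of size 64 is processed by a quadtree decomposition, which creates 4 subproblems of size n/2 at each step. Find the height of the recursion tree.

For divide and conquer with division factor 2:

Problem sizes at each level:
Level 0: 64
Level 1: 32
Level 2: 16
Level 3: 8
Level 4: 4
Level 5: 2
Level 6: 1

The root is level 0 and the size-1 base case is level 6 (the tree spans levels 0 through 6, i.e. 7 levels counting the root), so the depth is the number of divisions: log_2(64) = 6

The recursion tree depth is log_2(64) = 6. At each level, the problem size is divided by 2, so it takes 6 divisions to reduce to a base case of size 1. The algorithm makes 4 recursive calls at each level.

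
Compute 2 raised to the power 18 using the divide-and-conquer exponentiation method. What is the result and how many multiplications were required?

Computing 2^18 by squaring (build up from 2^1; each line after the first costs one multiplication):

2^1 = 2
2^2 = (2^1)^2 = 2^2 = 4
2^4 = (2^2)^2 = 4^2 = 16
2^8 = (2^4)^2 = 16^2 = 256
2^9 = 2 * 2^8 = 2 * 256 = 512
2^18 = (2^9)^2 = 512^2 = 262144

Result: 262144
Multiplications needed: 5 (5 lines after 2^1)

2^18 = 262144. Using exponentiation by squaring, this requires 5 multiplications. The key idea: if the exponent is even, square the half-power; if odd, multiply by the base once.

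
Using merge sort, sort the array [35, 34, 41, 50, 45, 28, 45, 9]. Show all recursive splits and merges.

Merge sort trace:

Split: [35, 34, 41, 50, 45, 28, 45, 9] -> [35, 34, 41, 50] and [45, 28, 45, 9]
  Split: [35, 34, 41, 50] -> [35, 34] and [41, 50]
    Split: [35, 34] -> [35] and [34]
    Merge: [35] + [34] -> [34, 35]
    Split: [41, 50] -> [41] and [50]
    Merge: [41] + [50] -> [41, 50]
  Merge: [34, 35] + [41, 50] -> [34, 35, 41, 50]
  Split: [45, 28, 45, 9] -> [45, 28] and [45, 9]
    Split: [45, 28] -> [45] and [28]
    Merge: [45] + [28] -> [28, 45]
    Split: [45, 9] -> [45] and [9]
    Merge: [45] + [9] -> [9, 45]
  Merge: [28, 45] + [9, 45] -> [9, 28, 45, 45]
Merge: [34, 35, 41, 50] + [9, 28, 45, 45] -> [9, 28, 34, 35, 41, 45, 45, 50]

Final sorted array: [9, 28, 34, 35, 41, 45, 45, 50]

The merge sort proceeds by recursively splitting the array and merging sorted halves.
After all merges, the sorted array is [9, 28, 34, 35, 41, 45, 45, 50].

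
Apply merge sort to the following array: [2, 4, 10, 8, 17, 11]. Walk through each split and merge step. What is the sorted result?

Merge sort trace:

Split: [2, 4, 10, 8, 17, 11] -> [2, 4, 10] and [8, 17, 11]
  Split: [2, 4, 10] -> [2] and [4, 10]
    Split: [4, 10] -> [4] and [10]
    Merge: [4] + [10] -> [4, 10]
  Merge: [2] + [4, 10] -> [2, 4, 10]
  Split: [8, 17, 11] -> [8] and [17, 11]
    Split: [17, 11] -> [17] and [11]
    Merge: [17] + [11] -> [11, 17]
  Merge: [8] + [11, 17] -> [8, 11, 17]
Merge: [2, 4, 10] + [8, 11, 17] -> [2, 4, 8, 10, 11, 17]

Final sorted array: [2, 4, 8, 10, 11, 17]

The merge sort proceeds by recursively splitting the array and merging sorted halves.
After all merges, the sorted array is [2, 4, 8, 10, 11, 17].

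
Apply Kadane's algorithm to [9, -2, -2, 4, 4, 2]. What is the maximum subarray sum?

Using Kadane's algorithm on [9, -2, -2, 4, 4, 2]:

Scanning through the array:
Position 1 (value -2): max_ending_here = 7, max_so_far = 9
Position 2 (value -2): max_ending_here = 5, max_so_far = 9
Position 3 (value 4): max_ending_here = 9, max_so_far = 9
Position 4 (value 4): max_ending_here = 13, max_so_far = 13
Position 5 (value 2): max_ending_here = 15, max_so_far = 15

Maximum subarray: [9, -2, -2, 4, 4, 2]
Maximum sum: 15

The maximum subarray is [9, -2, -2, 4, 4, 2] with sum 15. This subarray runs from index 0 to index 5.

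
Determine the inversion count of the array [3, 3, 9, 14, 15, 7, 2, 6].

Finding inversions in [3, 3, 9, 14, 15, 7, 2, 6]:

(0, 6): arr[0]=3 > arr[6]=2
(1, 6): arr[1]=3 > arr[6]=2
(2, 5): arr[2]=9 > arr[5]=7
(2, 6): arr[2]=9 > arr[6]=2
(2, 7): arr[2]=9 > arr[7]=6
(3, 5): arr[3]=14 > arr[5]=7
(3, 6): arr[3]=14 > arr[6]=2
(3, 7): arr[3]=14 > arr[7]=6
(4, 5): arr[4]=15 > arr[5]=7
(4, 6): arr[4]=15 > arr[6]=2
(4, 7): arr[4]=15 > arr[7]=6
(5, 6): arr[5]=7 > arr[6]=2
(5, 7): arr[5]=7 > arr[7]=6

Total inversions: 13

The array has 13 inversion(s): (0,6), (1,6), (2,5), (2,6), (2,7), (3,5), (3,6), (3,7), (4,5), (4,6), (4,7), (5,6), (5,7). Each pair (i,j) satisfies i < j and arr[i] > arr[j].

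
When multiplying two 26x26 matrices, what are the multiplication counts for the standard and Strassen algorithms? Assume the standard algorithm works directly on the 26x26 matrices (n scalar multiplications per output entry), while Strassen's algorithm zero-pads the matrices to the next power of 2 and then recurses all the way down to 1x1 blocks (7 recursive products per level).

Matrix multiplication for 26x26 matrices:

Strassen's algorithm requires power-of-2 dimensions. Pad 26x26 to 32x32 (next power of 2).

Standard algorithm: 26^3 = 17576 multiplications
Strassen's algorithm: 7^(log2(32)) = 7^5 = 16807 multiplications
Savings: 17576 - 16807 = 769 multiplications

Standard: 17576 multiplications (26^3). Strassen: 16807 multiplications (7^5, after padding to 32x32). Strassen reduces 8 recursive multiplications to 7 at each level.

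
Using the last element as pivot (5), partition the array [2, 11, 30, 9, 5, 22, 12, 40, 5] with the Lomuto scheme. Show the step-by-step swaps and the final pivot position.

Lomuto partition with pivot = 5:

Initial array: [2, 11, 30, 9, 5, 22, 12, 40, 5]

arr[0]=2 <= 5: swap with position 0, array becomes [2, 11, 30, 9, 5, 22, 12, 40, 5]
arr[1]=11 > 5: no swap
arr[2]=30 > 5: no swap
arr[3]=9 > 5: no swap
arr[4]=5 <= 5: swap with position 1, array becomes [2, 5, 30, 9, 11, 22, 12, 40, 5]
arr[5]=22 > 5: no swap
arr[6]=12 > 5: no swap
arr[7]=40 > 5: no swap

Place pivot at position 2: [2, 5, 5, 9, 11, 22, 12, 40, 30]
Pivot position: 2

After partitioning with pivot 5, the array becomes [2, 5, 5, 9, 11, 22, 12, 40, 30]. The pivot is placed at index 2. All elements to the left of the pivot are <= 5, and all elements to the right are > 5.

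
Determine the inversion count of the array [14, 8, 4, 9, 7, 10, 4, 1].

Finding inversions in [14, 8, 4, 9, 7, 10, 4, 1]:

(0, 1): arr[0]=14 > arr[1]=8
(0, 2): arr[0]=14 > arr[2]=4
(0, 3): arr[0]=14 > arr[3]=9
(0, 4): arr[0]=14 > arr[4]=7
(0, 5): arr[0]=14 > arr[5]=10
(0, 6): arr[0]=14 > arr[6]=4
(0, 7): arr[0]=14 > arr[7]=1
(1, 2): arr[1]=8 > arr[2]=4
(1, 4): arr[1]=8 > arr[4]=7
(1, 6): arr[1]=8 > arr[6]=4
(1, 7): arr[1]=8 > arr[7]=1
(2, 7): arr[2]=4 > arr[7]=1
(3, 4): arr[3]=9 > arr[4]=7
(3, 6): arr[3]=9 > arr[6]=4
(3, 7): arr[3]=9 > arr[7]=1
(4, 6): arr[4]=7 > arr[6]=4
(4, 7): arr[4]=7 > arr[7]=1
(5, 6): arr[5]=10 > arr[6]=4
(5, 7): arr[5]=10 > arr[7]=1
(6, 7): arr[6]=4 > arr[7]=1

Total inversions: 20

The array has 20 inversion(s): (0,1), (0,2), (0,3), (0,4), (0,5), (0,6), (0,7), (1,2), (1,4), (1,6), (1,7), (2,7), (3,4), (3,6), (3,7), (4,6), (4,7), (5,6), (5,7), (6,7). Each pair (i,j) satisfies i < j and arr[i] > arr[j].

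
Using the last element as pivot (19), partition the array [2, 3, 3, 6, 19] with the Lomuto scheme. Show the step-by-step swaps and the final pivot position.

Lomuto partition with pivot = 19:

Initial array: [2, 3, 3, 6, 19]

arr[0]=2 <= 19: swap with position 0, array becomes [2, 3, 3, 6, 19]
arr[1]=3 <= 19: swap with position 1, array becomes [2, 3, 3, 6, 19]
arr[2]=3 <= 19: swap with position 2, array becomes [2, 3, 3, 6, 19]
arr[3]=6 <= 19: swap with position 3, array becomes [2, 3, 3, 6, 19]

Place pivot at position 4: [2, 3, 3, 6, 19]
Pivot position: 4

After partitioning with pivot 19, the array becomes [2, 3, 3, 6, 19]. The pivot is placed at index 4. All elements to the left of the pivot are <= 19, and all elements to the right are > 19.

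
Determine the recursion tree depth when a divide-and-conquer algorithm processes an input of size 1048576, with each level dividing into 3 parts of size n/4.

For divide and conquer with division factor 4:

Problem sizes at each level:
Level 0: 1048576
Level 1: 262144
Level 2: 65536
Level 3: 16384
Level 4: 4096
Level 5: 1024
Level 6: 256
Level 7: 64
Level 8: 16
Level 9: 4
Level 10: 1

The root is level 0 and the size-1 base case is level 10 (the tree spans levels 0 through 10, i.e. 11 levels counting the root), so the depth is the number of divisions: log_4(1048576) = 10

The recursion tree depth is log_4(1048576) = 10. At each level, the problem size is divided by 4, so it takes 10 divisions to reduce to a base case of size 1. The algorithm makes 3 recursive calls at each level.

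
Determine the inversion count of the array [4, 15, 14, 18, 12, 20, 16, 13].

Finding inversions in [4, 15, 14, 18, 12, 20, 16, 13]:

(1, 2): arr[1]=15 > arr[2]=14
(1, 4): arr[1]=15 > arr[4]=12
(1, 7): arr[1]=15 > arr[7]=13
(2, 4): arr[2]=14 > arr[4]=12
(2, 7): arr[2]=14 > arr[7]=13
(3, 4): arr[3]=18 > arr[4]=12
(3, 6): arr[3]=18 > arr[6]=16
(3, 7): arr[3]=18 > arr[7]=13
(5, 6): arr[5]=20 > arr[6]=16
(5, 7): arr[5]=20 > arr[7]=13
(6, 7): arr[6]=16 > arr[7]=13

Total inversions: 11

The array has 11 inversion(s): (1,2), (1,4), (1,7), (2,4), (2,7), (3,4), (3,6), (3,7), (5,6), (5,7), (6,7). Each pair (i,j) satisfies i < j and arr[i] > arr[j].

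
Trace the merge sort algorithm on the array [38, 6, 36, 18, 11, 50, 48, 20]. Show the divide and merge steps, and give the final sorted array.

Merge sort trace:

Split: [38, 6, 36, 18, 11, 50, 48, 20] -> [38, 6, 36, 18] and [11, 50, 48, 20]
  Split: [38, 6, 36, 18] -> [38, 6] and [36, 18]
    Split: [38, 6] -> [38] and [6]
    Merge: [38] + [6] -> [6, 38]
    Split: [36, 18] -> [36] and [18]
    Merge: [36] + [18] -> [18, 36]
  Merge: [6, 38] + [18, 36] -> [6, 18, 36, 38]
  Split: [11, 50, 48, 20] -> [11, 50] and [48, 20]
    Split: [11, 50] -> [11] and [50]
    Merge: [11] + [50] -> [11, 50]
    Split: [48, 20] -> [48] and [20]
    Merge: [48] + [20] -> [20, 48]
  Merge: [11, 50] + [20, 48] -> [11, 20, 48, 50]
Merge: [6, 18, 36, 38] + [11, 20, 48, 50] -> [6, 11, 18, 20, 36, 38, 48, 50]

Final sorted array: [6, 11, 18, 20, 36, 38, 48, 50]

The merge sort proceeds by recursively splitting the array and merging sorted halves.
After all merges, the sorted array is [6, 11, 18, 20, 36, 38, 48, 50].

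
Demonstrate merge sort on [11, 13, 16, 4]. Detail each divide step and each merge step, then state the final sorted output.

Merge sort trace:

Split: [11, 13, 16, 4] -> [11, 13] and [16, 4]
  Split: [11, 13] -> [11] and [13]
  Merge: [11] + [13] -> [11, 13]
  Split: [16, 4] -> [16] and [4]
  Merge: [16] + [4] -> [4, 16]
Merge: [11, 13] + [4, 16] -> [4, 11, 13, 16]

Final sorted array: [4, 11, 13, 16]

The merge sort proceeds by recursively splitting the array and merging sorted halves.
After all merges, the sorted array is [4, 11, 13, 16].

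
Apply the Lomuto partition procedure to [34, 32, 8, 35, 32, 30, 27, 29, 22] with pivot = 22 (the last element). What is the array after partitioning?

Lomuto partition with pivot = 22:

Initial array: [34, 32, 8, 35, 32, 30, 27, 29, 22]

arr[0]=34 > 22: no swap
arr[1]=32 > 22: no swap
arr[2]=8 <= 22: swap with position 0, array becomes [8, 32, 34, 35, 32, 30, 27, 29, 22]
arr[3]=35 > 22: no swap
arr[4]=32 > 22: no swap
arr[5]=30 > 22: no swap
arr[6]=27 > 22: no swap
arr[7]=29 > 22: no swap

Place pivot at position 1: [8, 22, 34, 35, 32, 30, 27, 29, 32]
Pivot position: 1

After partitioning with pivot 22, the array becomes [8, 22, 34, 35, 32, 30, 27, 29, 32]. The pivot is placed at index 1. All elements to the left of the pivot are <= 22, and all elements to the right are > 22.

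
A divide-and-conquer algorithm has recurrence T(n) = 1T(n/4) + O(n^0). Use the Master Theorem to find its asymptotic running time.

Master Theorem for T(n) = 1T(n/4) + O(n^0):

a = 1, b = 4, c = 0
log_b(a) = log_4(1) = 0.0000

Case 2: c = 0 = log_4(1) = 0.0000
T(n) = O(n^0 log n) = O(log n)

For T(n) = 1T(n/4) + O(n^0): log_4(1) = 0.0000. This is Case 2 of the Master Theorem (c = log_b(a), equal work at all levels), giving O(log n).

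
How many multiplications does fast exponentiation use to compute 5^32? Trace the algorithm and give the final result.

Computing 5^32 by squaring (build up from 5^1; each line after the first costs one multiplication):

5^1 = 5
5^2 = (5^1)^2 = 5^2 = 25
5^4 = (5^2)^2 = 25^2 = 625
5^8 = (5^4)^2 = 625^2 = 390625
5^16 = (5^8)^2 = 390625^2 = 152587890625
5^32 = (5^16)^2 = 152587890625^2 = 23283064365386962890625

Result: 23283064365386962890625
Multiplications needed: 5 (5 lines after 5^1)

5^32 = 23283064365386962890625. Using exponentiation by squaring, this requires 5 multiplications. The key idea: if the exponent is even, square the half-power; if odd, multiply by the base once.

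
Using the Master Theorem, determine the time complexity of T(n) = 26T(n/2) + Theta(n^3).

Master Theorem for T(n) = 26T(n/2) + O(n^3):

a = 26, b = 2, c = 3
log_b(a) = log_2(26) = 4.7004

Case 1: c = 3 < log_2(26) = 4.7004
T(n) = O(n^(log_2 26))

For T(n) = 26T(n/2) + O(n^3): log_2(26) = 4.7004. This is Case 1 of the Master Theorem (c < log_b(a), work dominated by leaves), giving O(n^(log_2 26)).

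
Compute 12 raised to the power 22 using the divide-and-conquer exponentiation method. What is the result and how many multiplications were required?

Computing 12^22 by squaring (build up from 12^1; each line after the first costs one multiplication):

12^1 = 12
12^2 = (12^1)^2 = 12^2 = 144
12^4 = (12^2)^2 = 144^2 = 20736
12^5 = 12 * 12^4 = 12 * 20736 = 248832
12^10 = (12^5)^2 = 248832^2 = 61917364224
12^11 = 12 * 12^10 = 12 * 61917364224 = 743008370688
12^22 = (12^11)^2 = 743008370688^2 = 552061438912436417593344

Result: 552061438912436417593344
Multiplications needed: 6 (6 lines after 12^1)

12^22 = 552061438912436417593344. Using exponentiation by squaring, this requires 6 multiplications. The key idea: if the exponent is even, square the half-power; if odd, multiply by the base once.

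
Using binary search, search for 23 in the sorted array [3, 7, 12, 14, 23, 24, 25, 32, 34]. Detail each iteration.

Binary search for 23 in [3, 7, 12, 14, 23, 24, 25, 32, 34]:

lo=0, hi=8, mid=4, arr[mid]=23 -> Found target at index 4!

Binary search finds 23 at index 4 after 1 comparisons. The search repeatedly halves the search space by comparing with the middle element.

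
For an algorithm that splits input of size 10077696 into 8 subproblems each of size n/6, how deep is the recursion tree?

For divide and conquer with division factor 6:

Problem sizes at each level:
Level 0: 10077696
Level 1: 1679616
Level 2: 279936
Level 3: 46656
Level 4: 7776
Level 5: 1296
Level 6: 216
Level 7: 36
Level 8: 6
Level 9: 1

The root is level 0 and the size-1 base case is level 9 (the tree spans levels 0 through 9, i.e. 10 levels counting the root), so the depth is the number of divisions: log_6(10077696) = 9

The recursion tree depth is log_6(10077696) = 9. At each level, the problem size is divided by 6, so it takes 9 divisions to reduce to a base case of size 1. The algorithm makes 8 recursive calls at each level.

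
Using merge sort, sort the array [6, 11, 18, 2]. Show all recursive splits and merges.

Merge sort trace:

Split: [6, 11, 18, 2] -> [6, 11] and [18, 2]
  Split: [6, 11] -> [6] and [11]
  Merge: [6] + [11] -> [6, 11]
  Split: [18, 2] -> [18] and [2]
  Merge: [18] + [2] -> [2, 18]
Merge: [6, 11] + [2, 18] -> [2, 6, 11, 18]

Final sorted array: [2, 6, 11, 18]

The merge sort proceeds by recursively splitting the array and merging sorted halves.
After all merges, the sorted array is [2, 6, 11, 18].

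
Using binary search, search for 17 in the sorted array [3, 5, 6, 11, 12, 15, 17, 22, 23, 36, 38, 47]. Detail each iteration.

Binary search for 17 in [3, 5, 6, 11, 12, 15, 17, 22, 23, 36, 38, 47]:

lo=0, hi=11, mid=5, arr[mid]=15 -> 15 < 17, search right half
lo=6, hi=11, mid=8, arr[mid]=23 -> 23 > 17, search left half
lo=6, hi=7, mid=6, arr[mid]=17 -> Found target at index 6!

Binary search finds 17 at index 6 after 3 comparisons. The search repeatedly halves the search space by comparing with the middle element.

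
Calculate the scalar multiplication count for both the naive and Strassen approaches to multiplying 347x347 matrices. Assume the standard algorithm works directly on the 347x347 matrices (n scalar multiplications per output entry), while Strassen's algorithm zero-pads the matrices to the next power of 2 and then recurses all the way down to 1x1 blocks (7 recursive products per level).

Matrix multiplication for 347x347 matrices:

Strassen's algorithm requires power-of-2 dimensions. Pad 347x347 to 512x512 (next power of 2).

Standard algorithm: 347^3 = 41781923 multiplications
Strassen's algorithm: 7^(log2(512)) = 7^9 = 40353607 multiplications
Savings: 41781923 - 40353607 = 1428316 multiplications

Standard: 41781923 multiplications (347^3). Strassen: 40353607 multiplications (7^9, after padding to 512x512). Strassen reduces 8 recursive multiplications to 7 at each level.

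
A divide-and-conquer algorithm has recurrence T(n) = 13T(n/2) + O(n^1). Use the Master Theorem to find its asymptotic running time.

Master Theorem for T(n) = 13T(n/2) + O(n^1):

a = 13, b = 2, c = 1
log_b(a) = log_2(13) = 3.7004

Case 1: c = 1 < log_2(13) = 3.7004
T(n) = O(n^(log_2 13))

For T(n) = 13T(n/2) + O(n^1): log_2(13) = 3.7004. This is Case 1 of the Master Theorem (c < log_b(a), work dominated by leaves), giving O(n^(log_2 13)).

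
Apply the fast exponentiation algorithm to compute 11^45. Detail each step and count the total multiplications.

Computing 11^45 by squaring (build up from 11^1; each line after the first costs one multiplication):

11^1 = 11
11^2 = (11^1)^2 = 11^2 = 121
11^4 = (11^2)^2 = 121^2 = 14641
11^5 = 11 * 11^4 = 11 * 14641 = 161051
11^10 = (11^5)^2 = 161051^2 = 25937424601
11^11 = 11 * 11^10 = 11 * 25937424601 = 285311670611
11^22 = (11^11)^2 = 285311670611^2 = 81402749386839761113321
11^44 = (11^22)^2 = 81402749386839761113321^2 = 6626407607736641103900260617069258125403649041
11^45 = 11 * 11^44 = 11 * 6626407607736641103900260617069258125403649041 = 72890483685103052142902866787761839379440139451

Result: 72890483685103052142902866787761839379440139451
Multiplications needed: 8 (8 lines after 11^1)

11^45 = 72890483685103052142902866787761839379440139451. Using exponentiation by squaring, this requires 8 multiplications. The key idea: if the exponent is even, square the half-power; if odd, multiply by the base once.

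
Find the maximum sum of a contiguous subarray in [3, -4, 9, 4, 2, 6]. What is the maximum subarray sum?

Using Kadane's algorithm on [3, -4, 9, 4, 2, 6]:

Scanning through the array:
Position 1 (value -4): max_ending_here = -1, max_so_far = 3
Position 2 (value 9): max_ending_here = 9, max_so_far = 9
Position 3 (value 4): max_ending_here = 13, max_so_far = 13
Position 4 (value 2): max_ending_here = 15, max_so_far = 15
Position 5 (value 6): max_ending_here = 21, max_so_far = 21

Maximum subarray: [9, 4, 2, 6]
Maximum sum: 21

The maximum subarray is [9, 4, 2, 6] with sum 21. This subarray runs from index 2 to index 5.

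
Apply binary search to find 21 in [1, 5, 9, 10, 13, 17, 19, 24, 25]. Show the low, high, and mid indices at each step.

Binary search for 21 in [1, 5, 9, 10, 13, 17, 19, 24, 25]:

lo=0, hi=8, mid=4, arr[mid]=13 -> 13 < 21, search right half
lo=5, hi=8, mid=6, arr[mid]=19 -> 19 < 21, search right half
lo=7, hi=8, mid=7, arr[mid]=24 -> 24 > 21, search left half
lo=7 > hi=6, target 21 not found

Binary search determines that 21 is not in the array after 3 comparisons. The search space was exhausted without finding the target.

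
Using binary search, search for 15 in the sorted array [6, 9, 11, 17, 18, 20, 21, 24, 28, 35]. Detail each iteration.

Binary search for 15 in [6, 9, 11, 17, 18, 20, 21, 24, 28, 35]:

lo=0, hi=9, mid=4, arr[mid]=18 -> 18 > 15, search left half
lo=0, hi=3, mid=1, arr[mid]=9 -> 9 < 15, search right half
lo=2, hi=3, mid=2, arr[mid]=11 -> 11 < 15, search right half
lo=3, hi=3, mid=3, arr[mid]=17 -> 17 > 15, search left half
lo=3 > hi=2, target 15 not found

Binary search determines that 15 is not in the array after 4 comparisons. The search space was exhausted without finding the target.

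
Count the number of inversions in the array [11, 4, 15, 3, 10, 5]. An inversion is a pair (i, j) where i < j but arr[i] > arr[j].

Finding inversions in [11, 4, 15, 3, 10, 5]:

(0, 1): arr[0]=11 > arr[1]=4
(0, 3): arr[0]=11 > arr[3]=3
(0, 4): arr[0]=11 > arr[4]=10
(0, 5): arr[0]=11 > arr[5]=5
(1, 3): arr[1]=4 > arr[3]=3
(2, 3): arr[2]=15 > arr[3]=3
(2, 4): arr[2]=15 > arr[4]=10
(2, 5): arr[2]=15 > arr[5]=5
(4, 5): arr[4]=10 > arr[5]=5

Total inversions: 9

The array has 9 inversion(s): (0,1), (0,3), (0,4), (0,5), (1,3), (2,3), (2,4), (2,5), (4,5). Each pair (i,j) satisfies i < j and arr[i] > arr[j].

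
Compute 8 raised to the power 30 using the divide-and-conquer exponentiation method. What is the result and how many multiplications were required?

Computing 8^30 by squaring (build up from 8^1; each line after the first costs one multiplication):

8^1 = 8
8^2 = (8^1)^2 = 8^2 = 64
8^3 = 8 * 8^2 = 8 * 64 = 512
8^6 = (8^3)^2 = 512^2 = 262144
8^7 = 8 * 8^6 = 8 * 262144 = 2097152
8^14 = (8^7)^2 = 2097152^2 = 4398046511104
8^15 = 8 * 8^14 = 8 * 4398046511104 = 35184372088832
8^30 = (8^15)^2 = 35184372088832^2 = 1237940039285380274899124224

Result: 1237940039285380274899124224
Multiplications needed: 7 (7 lines after 8^1)

8^30 = 1237940039285380274899124224. Using exponentiation by squaring, this requires 7 multiplications. The key idea: if the exponent is even, square the half-power; if odd, multiply by the base once.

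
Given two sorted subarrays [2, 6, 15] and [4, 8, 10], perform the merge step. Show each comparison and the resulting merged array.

Merging process:

Compare 2 vs 4: take 2 from left. Merged: [2]
Compare 6 vs 4: take 4 from right. Merged: [2, 4]
Compare 6 vs 8: take 6 from left. Merged: [2, 4, 6]
Compare 15 vs 8: take 8 from right. Merged: [2, 4, 6, 8]
Compare 15 vs 10: take 10 from right. Merged: [2, 4, 6, 8, 10]
Append remaining from left: [15]. Merged: [2, 4, 6, 8, 10, 15]

Final merged array: [2, 4, 6, 8, 10, 15]
Total comparisons: 5

The merged array is [2, 4, 6, 8, 10, 15], requiring 5 comparisons. The merge step runs in O(n) time where n is the total number of elements.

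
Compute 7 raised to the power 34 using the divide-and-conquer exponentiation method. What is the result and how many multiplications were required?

Computing 7^34 by squaring (build up from 7^1; each line after the first costs one multiplication):

7^1 = 7
7^2 = (7^1)^2 = 7^2 = 49
7^4 = (7^2)^2 = 49^2 = 2401
7^8 = (7^4)^2 = 2401^2 = 5764801
7^16 = (7^8)^2 = 5764801^2 = 33232930569601
7^17 = 7 * 7^16 = 7 * 33232930569601 = 232630513987207
7^34 = (7^17)^2 = 232630513987207^2 = 54116956037952111668959660849

Result: 54116956037952111668959660849
Multiplications needed: 6 (6 lines after 7^1)

7^34 = 54116956037952111668959660849. Using exponentiation by squaring, this requires 6 multiplications. The key idea: if the exponent is even, square the half-power; if odd, multiply by the base once.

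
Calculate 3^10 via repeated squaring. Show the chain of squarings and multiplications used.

Computing 3^10 by squaring (build up from 3^1; each line after the first costs one multiplication):

3^1 = 3
3^2 = (3^1)^2 = 3^2 = 9
3^4 = (3^2)^2 = 9^2 = 81
3^5 = 3 * 3^4 = 3 * 81 = 243
3^10 = (3^5)^2 = 243^2 = 59049

Result: 59049
Multiplications needed: 4 (4 lines after 3^1)

3^10 = 59049. Using exponentiation by squaring, this requires 4 multiplications. The key idea: if the exponent is even, square the half-power; if odd, multiply by the base once.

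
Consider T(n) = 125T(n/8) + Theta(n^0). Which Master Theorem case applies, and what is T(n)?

Master Theorem for T(n) = 125T(n/8) + O(n^0):

a = 125, b = 8, c = 0
log_b(a) = log_8(125) = 2.3219

Case 1: c = 0 < log_8(125) = 2.3219
T(n) = O(n^(log_8 125))

For T(n) = 125T(n/8) + O(n^0): log_8(125) = 2.3219. This is Case 1 of the Master Theorem (c < log_b(a), work dominated by leaves), giving O(n^(log_8 125)).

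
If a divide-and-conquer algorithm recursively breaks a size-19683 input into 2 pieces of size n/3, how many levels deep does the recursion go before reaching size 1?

For divide and conquer with division factor 3:

Problem sizes at each level:
Level 0: 19683
Level 1: 6561
Level 2: 2187
Level 3: 729
Level 4: 243
Level 5: 81
Level 6: 27
Level 7: 9
Level 8: 3
Level 9: 1

The root is level 0 and the size-1 base case is level 9 (the tree spans levels 0 through 9, i.e. 10 levels counting the root), so the depth is the number of divisions: log_3(19683) = 9

The recursion tree depth is log_3(19683) = 9. At each level, the problem size is divided by 3, so it takes 9 divisions to reduce to a base case of size 1. The algorithm makes 2 recursive calls at each level.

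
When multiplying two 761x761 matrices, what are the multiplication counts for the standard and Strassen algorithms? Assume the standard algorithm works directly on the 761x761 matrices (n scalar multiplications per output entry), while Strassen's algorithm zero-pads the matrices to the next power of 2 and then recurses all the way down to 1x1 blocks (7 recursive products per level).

Matrix multiplication for 761x761 matrices:

Strassen's algorithm requires power-of-2 dimensions. Pad 761x761 to 1024x1024 (next power of 2).

Standard algorithm: 761^3 = 440711081 multiplications
Strassen's algorithm: 7^(log2(1024)) = 7^10 = 282475249 multiplications
Savings: 440711081 - 282475249 = 158235832 multiplications

Standard: 440711081 multiplications (761^3). Strassen: 282475249 multiplications (7^10, after padding to 1024x1024). Strassen reduces 8 recursive multiplications to 7 at each level.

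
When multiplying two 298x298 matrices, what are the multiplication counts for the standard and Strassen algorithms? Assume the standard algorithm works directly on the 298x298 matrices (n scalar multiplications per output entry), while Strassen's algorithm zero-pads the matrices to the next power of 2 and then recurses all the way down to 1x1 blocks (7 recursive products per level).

Matrix multiplication for 298x298 matrices:

Strassen's algorithm requires power-of-2 dimensions. Pad 298x298 to 512x512 (next power of 2).

Standard algorithm: 298^3 = 26463592 multiplications
Strassen's algorithm: 7^(log2(512)) = 7^9 = 40353607 multiplications
Difference: 26463592 - 40353607 = -13890015 (Strassen uses MORE here due to padding overhead — for small or just-over-power-of-2 n, padding can outweigh the per-level savings)

Standard: 26463592 multiplications (298^3). Strassen: 40353607 multiplications (7^9, after padding to 512x512). Strassen reduces 8 recursive multiplications to 7 at each level.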